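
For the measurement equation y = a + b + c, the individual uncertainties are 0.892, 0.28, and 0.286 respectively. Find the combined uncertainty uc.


For a sum of independent quantities, uc = sqrt(u1^2 + u2^2 + u3^2).
uc = sqrt(0.892^2 + 0.28^2 + 0.286^2)
uc = sqrt(0.795664 + 0.0784 + 0.081796)
uc = 0.9777

0.9777


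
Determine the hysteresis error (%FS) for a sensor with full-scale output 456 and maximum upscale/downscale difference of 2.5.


Hysteresis = (max difference / full scale) * 100%.
H = (2.5 / 456) * 100
H = 0.548 %FS

0.548 %FS


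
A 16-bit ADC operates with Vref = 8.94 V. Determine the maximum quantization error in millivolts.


The maximum quantization error is +/- LSB/2.
LSB = Vref / 2^n = 8.94 / 65536 = 0.00013641 V
Max error = LSB / 2 = 0.00013641 / 2 = 6.821e-05 V
Max error = 0.0682 mV

0.0682 mV


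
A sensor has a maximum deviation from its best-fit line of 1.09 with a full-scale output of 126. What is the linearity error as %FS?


Linearity error = (max deviation / full scale) * 100%.
Linearity = (1.09 / 126) * 100
Linearity = 0.865 %FS

0.865 %FS


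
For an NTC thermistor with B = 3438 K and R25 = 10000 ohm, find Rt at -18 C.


NTC thermistor equation: Rt = R25 * exp(B * (1/T - 1/T25)).
T in Kelvin: 255.15 K, T25 = 298.15 K
1/T - 1/T25 = 1/255.15 - 1/298.15 = 0.00056525
B * (1/T - 1/T25) = 3438 * 0.00056525 = 1.9433
Rt = 10000 * exp(1.9433) = 69818.8 ohm

69818.8 ohm


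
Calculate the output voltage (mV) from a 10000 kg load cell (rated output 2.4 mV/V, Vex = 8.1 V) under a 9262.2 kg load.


Vout = rated_output * Vex * (load / capacity).
Vout = 2.4 * 8.1 * (9262.2 / 10000)
Vout = 2.4 * 8.1 * 0.92622
Vout = 18.006 mV

18.006 mV


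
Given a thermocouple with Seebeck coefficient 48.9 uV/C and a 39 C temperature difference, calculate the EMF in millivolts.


The thermocouple output V = sensitivity * dT.
V = 48.9 uV/C * 39 C
V = 1907.1 uV
V = 1.907 mV

1.907 mV


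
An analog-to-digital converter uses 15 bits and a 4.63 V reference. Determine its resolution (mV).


The resolution (LSB) of an ADC is Vref / 2^n.
LSB = 4.63 / 2^15
LSB = 4.63 / 32768
LSB = 0.0001413 V = 0.14129639 mV

0.14129639 mV


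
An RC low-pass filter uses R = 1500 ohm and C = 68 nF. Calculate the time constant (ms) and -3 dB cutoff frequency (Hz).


Time constant: tau = R * C.
tau = 1500 * 6.80e-08 = 0.000102 s
tau = 0.102 ms
Cutoff frequency: fc = 1 / (2*pi*R*C).
fc = 1 / (2*pi*0.000102) = 1560.34 Hz

tau = 0.102 ms, fc = 1560.34 Hz


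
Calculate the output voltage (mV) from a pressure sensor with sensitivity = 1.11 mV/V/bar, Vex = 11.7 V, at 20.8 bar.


Output = sensitivity * Vex * P.
Vout = 1.11 * 11.7 * 20.8
Vout = 12.987 * 20.8
Vout = 270.13 mV

270.13 mV


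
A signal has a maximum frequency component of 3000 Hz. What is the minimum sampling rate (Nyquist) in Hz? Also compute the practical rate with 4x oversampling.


By Nyquist theorem, fs_min = 2 * fmax.
fs_min = 2 * 3000 = 6000 Hz
Practical rate = 4 * fs_min = 4 * 6000 = 24000 Hz

fs_min = 6000 Hz, fs_practical = 24000 Hz


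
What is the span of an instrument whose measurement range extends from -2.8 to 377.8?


Span = upper range - lower range.
Span = 377.8 - (-2.8)
Span = 380.6

380.6


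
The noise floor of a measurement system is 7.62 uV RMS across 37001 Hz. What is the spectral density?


Noise spectral density = Vrms / sqrt(BW).
NSD = 7.62 / sqrt(37001)
NSD = 7.62 / 192.3564
NSD = 0.0396 uV/sqrt(Hz)

0.0396 uV/sqrt(Hz)


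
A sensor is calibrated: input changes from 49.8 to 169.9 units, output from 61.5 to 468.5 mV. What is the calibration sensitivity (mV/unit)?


Sensitivity = (y2 - y1) / (x2 - x1).
S = (468.5 - 61.5) / (169.9 - 49.8)
S = 407.0 / 120.1
S = 3.3888 mV/unit

3.3888 mV/unit


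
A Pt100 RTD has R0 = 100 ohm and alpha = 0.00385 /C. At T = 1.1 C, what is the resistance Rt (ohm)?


The RTD equation: Rt = R0 * (1 + alpha * T).
Rt = 100 * (1 + 0.00385 * 1.1)
Rt = 100 * (1 + 0.004235)
Rt = 100 * 1.004235
Rt = 100.424 ohm

100.424 ohm


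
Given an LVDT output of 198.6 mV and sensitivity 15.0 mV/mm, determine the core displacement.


Displacement = Vout / sensitivity.
d = 198.6 / 15.0
d = 13.24 mm

13.24 mm


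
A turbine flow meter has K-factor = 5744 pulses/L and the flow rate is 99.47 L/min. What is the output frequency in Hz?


Frequency = K * Q / 60 (converting L/min to L/s).
f = 5744 * 99.47 / 60
f = 571355.68 / 60
f = 9522.59 Hz

9522.59 Hz


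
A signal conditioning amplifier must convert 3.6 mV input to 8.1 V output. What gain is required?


Gain = Vout / Vin (converting to same units).
G = 8.1 V / 3.6 mV
G = 8100.0 mV / 3.6 mV
G = 2250.0

2250.0


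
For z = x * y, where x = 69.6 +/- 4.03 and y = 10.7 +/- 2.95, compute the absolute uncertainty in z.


For a product z = x*y, the relative uncertainty is:
uz/z = sqrt((ux/x)^2 + (uy/y)^2)
Relative uncertainties: ux/x = 4.03/69.6 = 0.057902
uy/y = 2.95/10.7 = 0.275701
z = 69.6 * 10.7 = 744.7
uz = 744.7 * sqrt(0.057902^2 + 0.275701^2) = 209.799

209.799


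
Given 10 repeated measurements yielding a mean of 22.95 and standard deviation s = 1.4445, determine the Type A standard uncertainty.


The standard uncertainty for Type A evaluation is u = s / sqrt(n).
u = 1.4445 / sqrt(10)
u = 1.4445 / 3.1623
u = 0.4568

0.4568


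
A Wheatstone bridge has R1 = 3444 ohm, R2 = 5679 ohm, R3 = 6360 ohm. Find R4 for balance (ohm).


At balance: R1*R4 = R2*R3, so R4 = R2*R3/R1.
R4 = 5679 * 6360 / 3444
R4 = 36118440 / 3444
R4 = 10487.35 ohm

10487.35 ohm


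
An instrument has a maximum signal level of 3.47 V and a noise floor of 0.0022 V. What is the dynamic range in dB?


Dynamic range = 20 * log10(Vmax / Vnoise).
DR = 20 * log10(3.47 / 0.0022)
DR = 20 * log10(1577.27)
DR = 63.96 dB

63.96 dB


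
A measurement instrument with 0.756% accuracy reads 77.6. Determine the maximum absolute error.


Absolute error = (accuracy% / 100) * reading.
Error = (0.756 / 100) * 77.6
Error = 0.00756 * 77.6
Error = 0.5867

0.5867


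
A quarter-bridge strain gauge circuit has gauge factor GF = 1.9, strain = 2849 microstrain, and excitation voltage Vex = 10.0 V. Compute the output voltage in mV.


Quarter bridge output: Vout = (GF * epsilon * Vex) / 4.
Vout = (1.9 * 2849e-6 * 10.0) / 4
Vout = 0.054131 / 4 V
Vout = 0.01353275 V = 13.5327 mV

13.5327 mV


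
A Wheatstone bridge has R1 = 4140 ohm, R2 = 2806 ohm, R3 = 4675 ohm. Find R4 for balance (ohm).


At balance: R1*R4 = R2*R3, so R4 = R2*R3/R1.
R4 = 2806 * 4675 / 4140
R4 = 13118050 / 4140
R4 = 3168.61 ohm

3168.61 ohm


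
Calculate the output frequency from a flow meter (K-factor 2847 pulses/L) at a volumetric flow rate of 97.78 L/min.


Frequency = K * Q / 60 (converting L/min to L/s).
f = 2847 * 97.78 / 60
f = 278379.66 / 60
f = 4639.66 Hz

4639.66 Hz


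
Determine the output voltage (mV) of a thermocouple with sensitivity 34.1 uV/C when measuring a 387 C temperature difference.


The thermocouple output V = sensitivity * dT.
V = 34.1 uV/C * 387 C
V = 13196.7 uV
V = 13.197 mV

13.197 mV


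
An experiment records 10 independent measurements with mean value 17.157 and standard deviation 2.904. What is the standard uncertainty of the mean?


The standard uncertainty for Type A evaluation is u = s / sqrt(n).
u = 2.904 / sqrt(10)
u = 2.904 / 3.1623
u = 0.9183

0.9183


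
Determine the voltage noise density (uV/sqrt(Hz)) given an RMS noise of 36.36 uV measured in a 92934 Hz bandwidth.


Noise spectral density = Vrms / sqrt(BW).
NSD = 36.36 / sqrt(92934)
NSD = 36.36 / 304.8508
NSD = 0.1193 uV/sqrt(Hz)

0.1193 uV/sqrt(Hz)


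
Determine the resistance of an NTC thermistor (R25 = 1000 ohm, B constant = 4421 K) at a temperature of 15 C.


NTC thermistor equation: Rt = R25 * exp(B * (1/T - 1/T25)).
T in Kelvin: 288.15 K, T25 = 298.15 K
1/T - 1/T25 = 1/288.15 - 1/298.15 = 0.0001164
B * (1/T - 1/T25) = 4421 * 0.0001164 = 0.5146
Rt = 1000 * exp(0.5146) = 1673.0 ohm

1673.0 ohm


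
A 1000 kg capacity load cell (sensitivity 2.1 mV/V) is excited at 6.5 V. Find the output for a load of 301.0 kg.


Vout = rated_output * Vex * (load / capacity).
Vout = 2.1 * 6.5 * (301.0 / 1000)
Vout = 2.1 * 6.5 * 0.301
Vout = 4.109 mV

4.109 mV


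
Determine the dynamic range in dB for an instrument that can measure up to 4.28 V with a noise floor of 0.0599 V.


Dynamic range = 20 * log10(Vmax / Vnoise).
DR = 20 * log10(4.28 / 0.0599)
DR = 20 * log10(71.45)
DR = 37.08 dB

37.08 dB


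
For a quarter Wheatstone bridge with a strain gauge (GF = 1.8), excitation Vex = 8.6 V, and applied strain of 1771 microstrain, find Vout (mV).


Quarter bridge output: Vout = (GF * epsilon * Vex) / 4.
Vout = (1.8 * 1771e-6 * 8.6) / 4
Vout = 0.02741508 / 4 V
Vout = 0.00685377 V = 6.8538 mV

6.8538 mV


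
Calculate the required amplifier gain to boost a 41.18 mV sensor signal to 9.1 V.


Gain = Vout / Vin (converting to same units).
G = 9.1 V / 41.18 mV
G = 9100.0 mV / 41.18 mV
G = 220.98

220.98


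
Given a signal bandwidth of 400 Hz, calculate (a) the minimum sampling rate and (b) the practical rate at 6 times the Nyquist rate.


By Nyquist theorem, fs_min = 2 * fmax.
fs_min = 2 * 400 = 800 Hz
Practical rate = 6 * fs_min = 6 * 800 = 4800 Hz

fs_min = 800 Hz, fs_practical = 4800 Hz


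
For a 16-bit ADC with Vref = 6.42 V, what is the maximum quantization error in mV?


The maximum quantization error is +/- LSB/2.
LSB = Vref / 2^n = 6.42 / 65536 = 9.796e-05 V
Max error = LSB / 2 = 9.796e-05 / 2 = 4.898e-05 V
Max error = 0.049 mV

0.049 mV


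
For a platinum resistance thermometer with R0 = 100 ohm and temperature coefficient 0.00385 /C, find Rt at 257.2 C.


The RTD equation: Rt = R0 * (1 + alpha * T).
Rt = 100 * (1 + 0.00385 * 257.2)
Rt = 100 * (1 + 0.99022)
Rt = 100 * 1.99022
Rt = 199.022 ohm

199.022 ohm


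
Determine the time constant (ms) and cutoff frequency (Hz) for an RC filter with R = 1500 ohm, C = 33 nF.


Time constant: tau = R * C.
tau = 1500 * 3.30e-08 = 4.95e-05 s
tau = 0.0495 ms
Cutoff frequency: fc = 1 / (2*pi*R*C).
fc = 1 / (2*pi*4.95e-05) = 3215.25 Hz

tau = 0.0495 ms, fc = 3215.25 Hz


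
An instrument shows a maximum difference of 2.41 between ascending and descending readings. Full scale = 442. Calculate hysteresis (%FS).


Hysteresis = (max difference / full scale) * 100%.
H = (2.41 / 442) * 100
H = 0.545 %FS

0.545 %FS


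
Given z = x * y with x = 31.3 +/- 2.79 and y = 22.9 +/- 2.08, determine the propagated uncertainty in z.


For a product z = x*y, the relative uncertainty is:
uz/z = sqrt((ux/x)^2 + (uy/y)^2)
Relative uncertainties: ux/x = 2.79/31.3 = 0.089137
uy/y = 2.08/22.9 = 0.09083
z = 31.3 * 22.9 = 716.8
uz = 716.8 * sqrt(0.089137^2 + 0.09083^2) = 91.217

91.217


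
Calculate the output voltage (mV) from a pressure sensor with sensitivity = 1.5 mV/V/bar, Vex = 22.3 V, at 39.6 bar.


Output = sensitivity * Vex * P.
Vout = 1.5 * 22.3 * 39.6
Vout = 33.45 * 39.6
Vout = 1324.62 mV

1324.62 mV


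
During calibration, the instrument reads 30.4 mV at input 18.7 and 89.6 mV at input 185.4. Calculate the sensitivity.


Sensitivity = (y2 - y1) / (x2 - x1).
S = (89.6 - 30.4) / (185.4 - 18.7)
S = 59.2 / 166.7
S = 0.3551 mV/unit

0.3551 mV/unit


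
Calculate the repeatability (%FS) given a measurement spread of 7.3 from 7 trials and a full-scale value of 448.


Repeatability = (spread / full scale) * 100%.
R = (7.3 / 448) * 100
R = 1.629 %FS

1.629 %FS


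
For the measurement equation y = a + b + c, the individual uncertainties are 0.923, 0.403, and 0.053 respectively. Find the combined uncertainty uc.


For a sum of independent quantities, uc = sqrt(u1^2 + u2^2 + u3^2).
uc = sqrt(0.923^2 + 0.403^2 + 0.053^2)
uc = sqrt(0.851929 + 0.162409 + 0.002809)
uc = 1.0085

1.0085


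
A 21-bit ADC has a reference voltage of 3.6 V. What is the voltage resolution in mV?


The resolution (LSB) of an ADC is Vref / 2^n.
LSB = 3.6 / 2^21
LSB = 3.6 / 2097152
LSB = 1.72e-06 V = 0.00171661 mV

0.00171661 mV


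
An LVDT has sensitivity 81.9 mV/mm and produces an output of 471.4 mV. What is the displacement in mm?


Displacement = Vout / sensitivity.
d = 471.4 / 81.9
d = 5.756 mm

5.756 mm


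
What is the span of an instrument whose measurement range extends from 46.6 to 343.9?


Span = upper range - lower range.
Span = 343.9 - (46.6)
Span = 297.3

297.3


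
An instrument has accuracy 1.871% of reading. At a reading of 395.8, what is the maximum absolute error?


Absolute error = (accuracy% / 100) * reading.
Error = (1.871 / 100) * 395.8
Error = 0.01871 * 395.8
Error = 7.4054

7.4054


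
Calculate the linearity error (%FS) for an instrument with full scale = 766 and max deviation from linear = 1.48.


Linearity error = (max deviation / full scale) * 100%.
Linearity = (1.48 / 766) * 100
Linearity = 0.193 %FS

0.193 %FS


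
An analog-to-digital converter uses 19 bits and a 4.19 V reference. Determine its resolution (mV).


The resolution (LSB) of an ADC is Vref / 2^n.
LSB = 4.19 / 2^19
LSB = 4.19 / 524288
LSB = 7.99e-06 V = 0.00799179 mV

0.00799179 mV


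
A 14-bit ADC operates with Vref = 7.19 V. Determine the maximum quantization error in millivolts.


The maximum quantization error is +/- LSB/2.
LSB = Vref / 2^n = 7.19 / 16384 = 0.00043884 V
Max error = LSB / 2 = 0.00043884 / 2 = 0.00021942 V
Max error = 0.2194 mV

0.2194 mV


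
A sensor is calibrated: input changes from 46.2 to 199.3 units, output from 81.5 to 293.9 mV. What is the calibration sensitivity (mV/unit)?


Sensitivity = (y2 - y1) / (x2 - x1).
S = (293.9 - 81.5) / (199.3 - 46.2)
S = 212.4 / 153.1
S = 1.3873 mV/unit

1.3873 mV/unit


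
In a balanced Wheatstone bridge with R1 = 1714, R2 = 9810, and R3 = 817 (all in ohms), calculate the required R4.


At balance: R1*R4 = R2*R3, so R4 = R2*R3/R1.
R4 = 9810 * 817 / 1714
R4 = 8014770 / 1714
R4 = 4676.06 ohm

4676.06 ohm


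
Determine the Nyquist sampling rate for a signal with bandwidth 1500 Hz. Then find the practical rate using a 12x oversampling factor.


By Nyquist theorem, fs_min = 2 * fmax.
fs_min = 2 * 1500 = 3000 Hz
Practical rate = 12 * fs_min = 12 * 3000 = 36000 Hz

fs_min = 3000 Hz, fs_practical = 36000 Hz


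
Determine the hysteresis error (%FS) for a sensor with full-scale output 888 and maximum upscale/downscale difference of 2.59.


Hysteresis = (max difference / full scale) * 100%.
H = (2.59 / 888) * 100
H = 0.292 %FS

0.292 %FS


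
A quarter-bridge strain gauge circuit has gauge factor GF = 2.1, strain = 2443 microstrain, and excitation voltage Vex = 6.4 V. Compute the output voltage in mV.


Quarter bridge output: Vout = (GF * epsilon * Vex) / 4.
Vout = (2.1 * 2443e-6 * 6.4) / 4
Vout = 0.03283392 / 4 V
Vout = 0.00820848 V = 8.2085 mV

8.2085 mV


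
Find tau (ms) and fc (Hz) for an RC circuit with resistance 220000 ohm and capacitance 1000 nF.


Time constant: tau = R * C.
tau = 220000 * 1.00e-06 = 0.22 s
tau = 220.0 ms
Cutoff frequency: fc = 1 / (2*pi*R*C).
fc = 1 / (2*pi*0.22) = 0.72 Hz

tau = 220.0 ms, fc = 0.72 Hz


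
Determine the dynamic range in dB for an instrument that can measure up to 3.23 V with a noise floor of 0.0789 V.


Dynamic range = 20 * log10(Vmax / Vnoise).
DR = 20 * log10(3.23 / 0.0789)
DR = 20 * log10(40.94)
DR = 32.24 dB

32.24 dB


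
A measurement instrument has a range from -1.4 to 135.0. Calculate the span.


Span = upper range - lower range.
Span = 135.0 - (-1.4)
Span = 136.4

136.4


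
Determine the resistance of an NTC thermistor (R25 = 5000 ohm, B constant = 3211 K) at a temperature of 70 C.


NTC thermistor equation: Rt = R25 * exp(B * (1/T - 1/T25)).
T in Kelvin: 343.15 K, T25 = 298.15 K
1/T - 1/T25 = 1/343.15 - 1/298.15 = -0.00043984
B * (1/T - 1/T25) = 3211 * -0.00043984 = -1.4123
Rt = 5000 * exp(-1.4123) = 1217.9 ohm

1217.9 ohm


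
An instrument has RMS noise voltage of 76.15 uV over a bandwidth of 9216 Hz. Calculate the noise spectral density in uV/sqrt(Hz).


Noise spectral density = Vrms / sqrt(BW).
NSD = 76.15 / sqrt(9216)
NSD = 76.15 / 96.0
NSD = 0.7932 uV/sqrt(Hz)

0.7932 uV/sqrt(Hz)


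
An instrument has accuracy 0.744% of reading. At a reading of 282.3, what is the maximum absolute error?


Absolute error = (accuracy% / 100) * reading.
Error = (0.744 / 100) * 282.3
Error = 0.00744 * 282.3
Error = 2.1003

2.1003


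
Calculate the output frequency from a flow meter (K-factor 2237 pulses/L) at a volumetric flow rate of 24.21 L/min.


Frequency = K * Q / 60 (converting L/min to L/s).
f = 2237 * 24.21 / 60
f = 54157.77 / 60
f = 902.63 Hz

902.63 Hz


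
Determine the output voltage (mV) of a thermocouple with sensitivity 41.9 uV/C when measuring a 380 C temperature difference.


The thermocouple output V = sensitivity * dT.
V = 41.9 uV/C * 380 C
V = 15922.0 uV
V = 15.922 mV

15.922 mV


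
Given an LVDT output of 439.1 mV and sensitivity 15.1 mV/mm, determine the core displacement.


Displacement = Vout / sensitivity.
d = 439.1 / 15.1
d = 29.079 mm

29.079 mm


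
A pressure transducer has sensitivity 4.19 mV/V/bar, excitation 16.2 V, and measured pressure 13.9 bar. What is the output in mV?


Output = sensitivity * Vex * P.
Vout = 4.19 * 16.2 * 13.9
Vout = 67.878 * 13.9
Vout = 943.5 mV

943.5 mV


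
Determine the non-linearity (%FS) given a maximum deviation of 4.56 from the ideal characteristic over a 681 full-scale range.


Linearity error = (max deviation / full scale) * 100%.
Linearity = (4.56 / 681) * 100
Linearity = 0.67 %FS

0.67 %FS


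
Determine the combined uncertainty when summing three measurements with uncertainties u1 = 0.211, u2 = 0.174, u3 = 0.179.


For a sum of independent quantities, uc = sqrt(u1^2 + u2^2 + u3^2).
uc = sqrt(0.211^2 + 0.174^2 + 0.179^2)
uc = sqrt(0.044521 + 0.030276 + 0.032041)
uc = 0.3269

0.3269


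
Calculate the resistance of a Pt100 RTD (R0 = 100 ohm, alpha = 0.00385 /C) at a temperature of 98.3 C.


The RTD equation: Rt = R0 * (1 + alpha * T).
Rt = 100 * (1 + 0.00385 * 98.3)
Rt = 100 * (1 + 0.378455)
Rt = 100 * 1.378455
Rt = 137.845 ohm

137.845 ohm


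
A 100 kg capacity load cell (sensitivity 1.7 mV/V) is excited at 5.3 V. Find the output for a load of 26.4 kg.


Vout = rated_output * Vex * (load / capacity).
Vout = 1.7 * 5.3 * (26.4 / 100)
Vout = 1.7 * 5.3 * 0.264
Vout = 2.379 mV

2.379 mV


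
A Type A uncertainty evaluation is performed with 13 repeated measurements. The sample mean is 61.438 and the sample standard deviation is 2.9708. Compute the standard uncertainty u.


The standard uncertainty for Type A evaluation is u = s / sqrt(n).
u = 2.9708 / sqrt(13)
u = 2.9708 / 3.6056
u = 0.824

0.824


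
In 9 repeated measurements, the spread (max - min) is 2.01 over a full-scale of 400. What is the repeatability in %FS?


Repeatability = (spread / full scale) * 100%.
R = (2.01 / 400) * 100
R = 0.502 %FS

0.502 %FS


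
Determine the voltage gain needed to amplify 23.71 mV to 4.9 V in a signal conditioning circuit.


Gain = Vout / Vin (converting to same units).
G = 4.9 V / 23.71 mV
G = 4900.0 mV / 23.71 mV
G = 206.66

206.66


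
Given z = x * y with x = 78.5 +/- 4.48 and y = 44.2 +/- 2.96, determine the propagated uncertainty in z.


For a product z = x*y, the relative uncertainty is:
uz/z = sqrt((ux/x)^2 + (uy/y)^2)
Relative uncertainties: ux/x = 4.48/78.5 = 0.05707
uy/y = 2.96/44.2 = 0.066968
z = 78.5 * 44.2 = 3469.7
uz = 3469.7 * sqrt(0.05707^2 + 0.066968^2) = 305.289

305.289


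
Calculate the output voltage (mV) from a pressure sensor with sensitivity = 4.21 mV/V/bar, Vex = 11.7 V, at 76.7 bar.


Output = sensitivity * Vex * P.
Vout = 4.21 * 11.7 * 76.7
Vout = 49.257 * 76.7
Vout = 3778.01 mV

3778.01 mV


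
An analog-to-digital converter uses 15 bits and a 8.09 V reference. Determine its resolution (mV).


The resolution (LSB) of an ADC is Vref / 2^n.
LSB = 8.09 / 2^15
LSB = 8.09 / 32768
LSB = 0.00024689 V = 0.24688721 mV

0.24688721 mV


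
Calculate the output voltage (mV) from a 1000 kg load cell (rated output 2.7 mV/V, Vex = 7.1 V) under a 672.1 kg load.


Vout = rated_output * Vex * (load / capacity).
Vout = 2.7 * 7.1 * (672.1 / 1000)
Vout = 2.7 * 7.1 * 0.6721
Vout = 12.884 mV

12.884 mV


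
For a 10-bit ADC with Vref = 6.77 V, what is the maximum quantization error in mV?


The maximum quantization error is +/- LSB/2.
LSB = Vref / 2^n = 6.77 / 1024 = 0.00661133 V
Max error = LSB / 2 = 0.00661133 / 2 = 0.00330566 V
Max error = 3.3057 mV

3.3057 mV


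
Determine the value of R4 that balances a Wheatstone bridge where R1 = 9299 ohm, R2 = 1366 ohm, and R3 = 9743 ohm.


At balance: R1*R4 = R2*R3, so R4 = R2*R3/R1.
R4 = 1366 * 9743 / 9299
R4 = 13308938 / 9299
R4 = 1431.22 ohm

1431.22 ohm


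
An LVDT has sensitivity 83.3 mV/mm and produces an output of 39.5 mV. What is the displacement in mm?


Displacement = Vout / sensitivity.
d = 39.5 / 83.3
d = 0.474 mm

0.474 mm


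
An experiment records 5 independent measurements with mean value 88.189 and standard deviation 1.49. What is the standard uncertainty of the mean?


The standard uncertainty for Type A evaluation is u = s / sqrt(n).
u = 1.49 / sqrt(5)
u = 1.49 / 2.2361
u = 0.6663

0.6663


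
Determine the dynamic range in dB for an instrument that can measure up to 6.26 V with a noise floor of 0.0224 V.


Dynamic range = 20 * log10(Vmax / Vnoise).
DR = 20 * log10(6.26 / 0.0224)
DR = 20 * log10(279.46)
DR = 48.93 dB

48.93 dB


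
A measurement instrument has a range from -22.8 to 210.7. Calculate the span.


Span = upper range - lower range.
Span = 210.7 - (-22.8)
Span = 233.5

233.5


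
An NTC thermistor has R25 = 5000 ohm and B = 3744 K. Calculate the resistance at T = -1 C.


NTC thermistor equation: Rt = R25 * exp(B * (1/T - 1/T25)).
T in Kelvin: 272.15 K, T25 = 298.15 K
1/T - 1/T25 = 1/272.15 - 1/298.15 = 0.00032043
B * (1/T - 1/T25) = 3744 * 0.00032043 = 1.1997
Rt = 5000 * exp(1.1997) = 16595.3 ohm

16595.3 ohm


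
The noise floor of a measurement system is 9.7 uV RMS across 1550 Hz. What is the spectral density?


Noise spectral density = Vrms / sqrt(BW).
NSD = 9.7 / sqrt(1550)
NSD = 9.7 / 39.37
NSD = 0.2464 uV/sqrt(Hz)

0.2464 uV/sqrt(Hz)


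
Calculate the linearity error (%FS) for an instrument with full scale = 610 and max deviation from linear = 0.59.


Linearity error = (max deviation / full scale) * 100%.
Linearity = (0.59 / 610) * 100
Linearity = 0.097 %FS

0.097 %FS


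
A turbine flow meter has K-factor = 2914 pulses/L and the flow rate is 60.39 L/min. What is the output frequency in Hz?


Frequency = K * Q / 60 (converting L/min to L/s).
f = 2914 * 60.39 / 60
f = 175976.46 / 60
f = 2932.94 Hz

2932.94 Hz


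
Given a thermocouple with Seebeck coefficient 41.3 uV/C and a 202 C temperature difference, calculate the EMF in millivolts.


The thermocouple output V = sensitivity * dT.
V = 41.3 uV/C * 202 C
V = 8342.6 uV
V = 8.343 mV

8.343 mV


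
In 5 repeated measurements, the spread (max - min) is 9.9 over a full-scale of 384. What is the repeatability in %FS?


Repeatability = (spread / full scale) * 100%.
R = (9.9 / 384) * 100
R = 2.578 %FS

2.578 %FS


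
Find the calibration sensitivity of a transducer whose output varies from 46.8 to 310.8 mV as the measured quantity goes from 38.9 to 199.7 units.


Sensitivity = (y2 - y1) / (x2 - x1).
S = (310.8 - 46.8) / (199.7 - 38.9)
S = 264.0 / 160.8
S = 1.6418 mV/unit

1.6418 mV/unit


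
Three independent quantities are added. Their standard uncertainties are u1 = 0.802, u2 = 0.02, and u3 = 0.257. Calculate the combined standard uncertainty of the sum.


For a sum of independent quantities, uc = sqrt(u1^2 + u2^2 + u3^2).
uc = sqrt(0.802^2 + 0.02^2 + 0.257^2)
uc = sqrt(0.643204 + 0.0004 + 0.066049)
uc = 0.8424

0.8424


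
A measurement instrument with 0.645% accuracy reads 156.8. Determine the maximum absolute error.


Absolute error = (accuracy% / 100) * reading.
Error = (0.645 / 100) * 156.8
Error = 0.00645 * 156.8
Error = 1.0114

1.0114


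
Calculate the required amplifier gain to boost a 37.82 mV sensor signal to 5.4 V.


Gain = Vout / Vin (converting to same units).
G = 5.4 V / 37.82 mV
G = 5400.0 mV / 37.82 mV
G = 142.78

142.78


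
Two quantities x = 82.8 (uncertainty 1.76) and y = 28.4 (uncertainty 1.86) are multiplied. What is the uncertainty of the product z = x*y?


For a product z = x*y, the relative uncertainty is:
uz/z = sqrt((ux/x)^2 + (uy/y)^2)
Relative uncertainties: ux/x = 1.76/82.8 = 0.021256
uy/y = 1.86/28.4 = 0.065493
z = 82.8 * 28.4 = 2351.5
uz = 2351.5 * sqrt(0.021256^2 + 0.065493^2) = 161.916

161.916


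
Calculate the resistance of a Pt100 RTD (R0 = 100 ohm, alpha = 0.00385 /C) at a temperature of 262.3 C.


The RTD equation: Rt = R0 * (1 + alpha * T).
Rt = 100 * (1 + 0.00385 * 262.3)
Rt = 100 * (1 + 1.009855)
Rt = 100 * 2.009855
Rt = 200.986 ohm

200.986 ohm


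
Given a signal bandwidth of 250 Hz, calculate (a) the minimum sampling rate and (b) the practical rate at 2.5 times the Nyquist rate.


By Nyquist theorem, fs_min = 2 * fmax.
fs_min = 2 * 250 = 500 Hz
Practical rate = 2.5 * fs_min = 2.5 * 500 = 1250 Hz

fs_min = 500 Hz, fs_practical = 1250 Hz


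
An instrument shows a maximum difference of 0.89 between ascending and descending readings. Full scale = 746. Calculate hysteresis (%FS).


Hysteresis = (max difference / full scale) * 100%.
H = (0.89 / 746) * 100
H = 0.119 %FS

0.119 %FS


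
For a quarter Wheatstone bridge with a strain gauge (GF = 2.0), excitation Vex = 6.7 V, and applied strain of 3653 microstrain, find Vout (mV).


Quarter bridge output: Vout = (GF * epsilon * Vex) / 4.
Vout = (2.0 * 3653e-6 * 6.7) / 4
Vout = 0.0489502 / 4 V
Vout = 0.01223755 V = 12.2376 mV

12.2376 mV


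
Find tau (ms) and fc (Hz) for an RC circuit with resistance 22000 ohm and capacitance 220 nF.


Time constant: tau = R * C.
tau = 22000 * 2.20e-07 = 0.00484 s
tau = 4.84 ms
Cutoff frequency: fc = 1 / (2*pi*R*C).
fc = 1 / (2*pi*0.00484) = 32.88 Hz

tau = 4.84 ms, fc = 32.88 Hz


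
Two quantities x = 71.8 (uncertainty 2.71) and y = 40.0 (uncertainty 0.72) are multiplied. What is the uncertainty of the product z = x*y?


For a product z = x*y, the relative uncertainty is:
uz/z = sqrt((ux/x)^2 + (uy/y)^2)
Relative uncertainties: ux/x = 2.71/71.8 = 0.037744
uy/y = 0.72/40.0 = 0.018
z = 71.8 * 40.0 = 2872.0
uz = 2872.0 * sqrt(0.037744^2 + 0.018^2) = 120.096

120.096


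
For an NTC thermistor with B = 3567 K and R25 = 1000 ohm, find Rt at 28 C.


NTC thermistor equation: Rt = R25 * exp(B * (1/T - 1/T25)).
T in Kelvin: 301.15 K, T25 = 298.15 K
1/T - 1/T25 = 1/301.15 - 1/298.15 = -3.341e-05
B * (1/T - 1/T25) = 3567 * -3.341e-05 = -0.1192
Rt = 1000 * exp(-0.1192) = 887.6 ohm

887.6 ohm


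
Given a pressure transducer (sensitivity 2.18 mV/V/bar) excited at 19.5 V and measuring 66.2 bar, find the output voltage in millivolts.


Output = sensitivity * Vex * P.
Vout = 2.18 * 19.5 * 66.2
Vout = 42.51 * 66.2
Vout = 2814.16 mV

2814.16 mV


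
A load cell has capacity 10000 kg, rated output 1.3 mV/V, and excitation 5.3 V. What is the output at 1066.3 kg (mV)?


Vout = rated_output * Vex * (load / capacity).
Vout = 1.3 * 5.3 * (1066.3 / 10000)
Vout = 1.3 * 5.3 * 0.10663
Vout = 0.735 mV

0.735 mV


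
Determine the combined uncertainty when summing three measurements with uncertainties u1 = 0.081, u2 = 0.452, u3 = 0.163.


For a sum of independent quantities, uc = sqrt(u1^2 + u2^2 + u3^2).
uc = sqrt(0.081^2 + 0.452^2 + 0.163^2)
uc = sqrt(0.006561 + 0.204304 + 0.026569)
uc = 0.4873

0.4873


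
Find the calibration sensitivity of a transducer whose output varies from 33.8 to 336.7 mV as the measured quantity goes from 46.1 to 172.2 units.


Sensitivity = (y2 - y1) / (x2 - x1).
S = (336.7 - 33.8) / (172.2 - 46.1)
S = 302.9 / 126.1
S = 2.4021 mV/unit

2.4021 mV/unit


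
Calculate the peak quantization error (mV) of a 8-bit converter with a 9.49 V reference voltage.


The maximum quantization error is +/- LSB/2.
LSB = Vref / 2^n = 9.49 / 256 = 0.03707031 V
Max error = LSB / 2 = 0.03707031 / 2 = 0.01853516 V
Max error = 18.5352 mV

18.5352 mV


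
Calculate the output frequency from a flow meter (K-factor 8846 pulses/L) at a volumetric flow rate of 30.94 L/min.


Frequency = K * Q / 60 (converting L/min to L/s).
f = 8846 * 30.94 / 60
f = 273695.24 / 60
f = 4561.59 Hz

4561.59 Hz


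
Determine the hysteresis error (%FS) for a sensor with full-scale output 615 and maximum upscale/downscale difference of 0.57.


Hysteresis = (max difference / full scale) * 100%.
H = (0.57 / 615) * 100
H = 0.093 %FS

0.093 %FS


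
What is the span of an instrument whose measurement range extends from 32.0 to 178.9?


Span = upper range - lower range.
Span = 178.9 - (32.0)
Span = 146.9

146.9


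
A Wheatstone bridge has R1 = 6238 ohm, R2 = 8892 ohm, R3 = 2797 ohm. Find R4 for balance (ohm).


At balance: R1*R4 = R2*R3, so R4 = R2*R3/R1.
R4 = 8892 * 2797 / 6238
R4 = 24870924 / 6238
R4 = 3987.0 ohm

3987.0 ohm


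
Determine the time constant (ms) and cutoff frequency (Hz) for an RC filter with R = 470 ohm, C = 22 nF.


Time constant: tau = R * C.
tau = 470 * 2.20e-08 = 1.034e-05 s
tau = 0.0103 ms
Cutoff frequency: fc = 1 / (2*pi*R*C).
fc = 1 / (2*pi*1.034e-05) = 15392.16 Hz

tau = 0.0103 ms, fc = 15392.16 Hz


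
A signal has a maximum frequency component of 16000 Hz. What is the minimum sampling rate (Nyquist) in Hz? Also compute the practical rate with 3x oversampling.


By Nyquist theorem, fs_min = 2 * fmax.
fs_min = 2 * 16000 = 32000 Hz
Practical rate = 3 * fs_min = 3 * 32000 = 96000 Hz

fs_min = 32000 Hz, fs_practical = 96000 Hz


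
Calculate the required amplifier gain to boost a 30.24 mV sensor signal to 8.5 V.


Gain = Vout / Vin (converting to same units).
G = 8.5 V / 30.24 mV
G = 8500.0 mV / 30.24 mV
G = 281.08

281.08


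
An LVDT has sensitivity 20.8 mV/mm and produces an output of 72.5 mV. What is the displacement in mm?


Displacement = Vout / sensitivity.
d = 72.5 / 20.8
d = 3.486 mm

3.486 mm


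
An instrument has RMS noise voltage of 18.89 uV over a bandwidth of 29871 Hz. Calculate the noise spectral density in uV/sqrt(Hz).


Noise spectral density = Vrms / sqrt(BW).
NSD = 18.89 / sqrt(29871)
NSD = 18.89 / 172.8323
NSD = 0.1093 uV/sqrt(Hz)

0.1093 uV/sqrt(Hz)


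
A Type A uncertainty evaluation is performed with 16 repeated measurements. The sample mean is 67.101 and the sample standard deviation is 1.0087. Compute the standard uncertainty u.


The standard uncertainty for Type A evaluation is u = s / sqrt(n).
u = 1.0087 / sqrt(16)
u = 1.0087 / 4.0
u = 0.2522

0.2522


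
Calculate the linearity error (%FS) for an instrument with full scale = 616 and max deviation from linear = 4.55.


Linearity error = (max deviation / full scale) * 100%.
Linearity = (4.55 / 616) * 100
Linearity = 0.739 %FS

0.739 %FS


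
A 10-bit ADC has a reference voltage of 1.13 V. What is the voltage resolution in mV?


The resolution (LSB) of an ADC is Vref / 2^n.
LSB = 1.13 / 2^10
LSB = 1.13 / 1024
LSB = 0.00110352 V = 1.10351562 mV

1.10351562 mV


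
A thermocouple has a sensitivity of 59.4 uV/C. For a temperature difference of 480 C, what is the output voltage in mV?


The thermocouple output V = sensitivity * dT.
V = 59.4 uV/C * 480 C
V = 28512.0 uV
V = 28.512 mV

28.512 mV


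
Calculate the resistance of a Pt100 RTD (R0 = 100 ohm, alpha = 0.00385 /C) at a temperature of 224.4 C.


The RTD equation: Rt = R0 * (1 + alpha * T).
Rt = 100 * (1 + 0.00385 * 224.4)
Rt = 100 * (1 + 0.86394)
Rt = 100 * 1.86394
Rt = 186.394 ohm

186.394 ohm


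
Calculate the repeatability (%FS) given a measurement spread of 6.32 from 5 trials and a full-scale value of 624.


Repeatability = (spread / full scale) * 100%.
R = (6.32 / 624) * 100
R = 1.013 %FS

1.013 %FS


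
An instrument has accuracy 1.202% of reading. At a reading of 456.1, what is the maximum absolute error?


Absolute error = (accuracy% / 100) * reading.
Error = (1.202 / 100) * 456.1
Error = 0.01202 * 456.1
Error = 5.4823

5.4823


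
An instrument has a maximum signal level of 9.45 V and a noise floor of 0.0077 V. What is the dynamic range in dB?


Dynamic range = 20 * log10(Vmax / Vnoise).
DR = 20 * log10(9.45 / 0.0077)
DR = 20 * log10(1227.27)
DR = 61.78 dB

61.78 dB


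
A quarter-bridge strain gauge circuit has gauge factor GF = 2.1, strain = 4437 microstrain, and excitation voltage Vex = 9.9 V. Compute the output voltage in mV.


Quarter bridge output: Vout = (GF * epsilon * Vex) / 4.
Vout = (2.1 * 4437e-6 * 9.9) / 4
Vout = 0.09224523 / 4 V
Vout = 0.02306131 V = 23.0613 mV

23.0613 mV


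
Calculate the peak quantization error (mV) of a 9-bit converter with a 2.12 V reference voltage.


The maximum quantization error is +/- LSB/2.
LSB = Vref / 2^n = 2.12 / 512 = 0.00414063 V
Max error = LSB / 2 = 0.00414063 / 2 = 0.00207031 V
Max error = 2.0703 mV

2.0703 mV


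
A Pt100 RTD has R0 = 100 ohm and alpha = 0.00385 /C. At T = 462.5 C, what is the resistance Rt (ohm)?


The RTD equation: Rt = R0 * (1 + alpha * T).
Rt = 100 * (1 + 0.00385 * 462.5)
Rt = 100 * (1 + 1.780625)
Rt = 100 * 2.780625
Rt = 278.062 ohm

278.062 ohm


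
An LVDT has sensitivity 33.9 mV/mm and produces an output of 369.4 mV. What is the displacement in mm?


Displacement = Vout / sensitivity.
d = 369.4 / 33.9
d = 10.897 mm

10.897 mm


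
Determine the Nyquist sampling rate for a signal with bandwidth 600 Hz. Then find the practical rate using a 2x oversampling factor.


By Nyquist theorem, fs_min = 2 * fmax.
fs_min = 2 * 600 = 1200 Hz
Practical rate = 2 * fs_min = 2 * 1200 = 2400 Hz

fs_min = 1200 Hz, fs_practical = 2400 Hz


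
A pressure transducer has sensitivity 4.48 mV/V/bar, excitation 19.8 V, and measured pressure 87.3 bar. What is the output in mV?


Output = sensitivity * Vex * P.
Vout = 4.48 * 19.8 * 87.3
Vout = 88.704 * 87.3
Vout = 7743.86 mV

7743.86 mV


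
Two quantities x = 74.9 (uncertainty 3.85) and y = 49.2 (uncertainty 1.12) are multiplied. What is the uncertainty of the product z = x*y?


For a product z = x*y, the relative uncertainty is:
uz/z = sqrt((ux/x)^2 + (uy/y)^2)
Relative uncertainties: ux/x = 3.85/74.9 = 0.051402
uy/y = 1.12/49.2 = 0.022764
z = 74.9 * 49.2 = 3685.1
uz = 3685.1 * sqrt(0.051402^2 + 0.022764^2) = 207.165

207.165


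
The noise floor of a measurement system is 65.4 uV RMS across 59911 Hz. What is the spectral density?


Noise spectral density = Vrms / sqrt(BW).
NSD = 65.4 / sqrt(59911)
NSD = 65.4 / 244.7672
NSD = 0.2672 uV/sqrt(Hz)

0.2672 uV/sqrt(Hz)


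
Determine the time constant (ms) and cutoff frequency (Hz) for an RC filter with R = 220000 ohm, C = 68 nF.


Time constant: tau = R * C.
tau = 220000 * 6.80e-08 = 0.01496 s
tau = 14.96 ms
Cutoff frequency: fc = 1 / (2*pi*R*C).
fc = 1 / (2*pi*0.01496) = 10.64 Hz

tau = 14.96 ms, fc = 10.64 Hz


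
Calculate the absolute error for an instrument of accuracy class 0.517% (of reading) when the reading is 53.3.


Absolute error = (accuracy% / 100) * reading.
Error = (0.517 / 100) * 53.3
Error = 0.00517 * 53.3
Error = 0.2756

0.2756


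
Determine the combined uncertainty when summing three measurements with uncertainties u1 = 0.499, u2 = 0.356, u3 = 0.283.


For a sum of independent quantities, uc = sqrt(u1^2 + u2^2 + u3^2).
uc = sqrt(0.499^2 + 0.356^2 + 0.283^2)
uc = sqrt(0.249001 + 0.126736 + 0.080089)
uc = 0.6751

0.6751


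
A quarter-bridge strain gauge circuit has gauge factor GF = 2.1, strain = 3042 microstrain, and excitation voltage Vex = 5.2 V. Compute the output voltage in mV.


Quarter bridge output: Vout = (GF * epsilon * Vex) / 4.
Vout = (2.1 * 3042e-6 * 5.2) / 4
Vout = 0.03321864 / 4 V
Vout = 0.00830466 V = 8.3047 mV

8.3047 mV


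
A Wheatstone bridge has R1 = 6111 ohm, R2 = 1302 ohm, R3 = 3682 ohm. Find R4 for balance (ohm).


At balance: R1*R4 = R2*R3, so R4 = R2*R3/R1.
R4 = 1302 * 3682 / 6111
R4 = 4793964 / 6111
R4 = 784.48 ohm

784.48 ohm


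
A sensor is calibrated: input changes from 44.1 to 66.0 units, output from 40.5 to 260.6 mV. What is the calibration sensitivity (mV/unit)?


Sensitivity = (y2 - y1) / (x2 - x1).
S = (260.6 - 40.5) / (66.0 - 44.1)
S = 220.1 / 21.9
S = 10.0502 mV/unit

10.0502 mV/unit


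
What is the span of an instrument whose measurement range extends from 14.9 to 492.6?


Span = upper range - lower range.
Span = 492.6 - (14.9)
Span = 477.7

477.7


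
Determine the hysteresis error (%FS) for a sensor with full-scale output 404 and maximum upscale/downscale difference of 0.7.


Hysteresis = (max difference / full scale) * 100%.
H = (0.7 / 404) * 100
H = 0.173 %FS

0.173 %FS


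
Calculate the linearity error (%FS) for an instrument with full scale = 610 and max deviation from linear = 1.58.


Linearity error = (max deviation / full scale) * 100%.
Linearity = (1.58 / 610) * 100
Linearity = 0.259 %FS

0.259 %FS


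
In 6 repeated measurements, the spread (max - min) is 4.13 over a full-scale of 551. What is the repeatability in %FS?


Repeatability = (spread / full scale) * 100%.
R = (4.13 / 551) * 100
R = 0.75 %FS

0.75 %FS


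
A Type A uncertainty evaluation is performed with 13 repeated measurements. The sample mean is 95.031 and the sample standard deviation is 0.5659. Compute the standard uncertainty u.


The standard uncertainty for Type A evaluation is u = s / sqrt(n).
u = 0.5659 / sqrt(13)
u = 0.5659 / 3.6056
u = 0.157

0.157


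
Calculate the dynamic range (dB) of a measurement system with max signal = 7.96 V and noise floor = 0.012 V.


Dynamic range = 20 * log10(Vmax / Vnoise).
DR = 20 * log10(7.96 / 0.012)
DR = 20 * log10(663.33)
DR = 56.43 dB

56.43 dB


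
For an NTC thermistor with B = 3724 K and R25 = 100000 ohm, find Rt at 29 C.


NTC thermistor equation: Rt = R25 * exp(B * (1/T - 1/T25)).
T in Kelvin: 302.15 K, T25 = 298.15 K
1/T - 1/T25 = 1/302.15 - 1/298.15 = -4.44e-05
B * (1/T - 1/T25) = 3724 * -4.44e-05 = -0.1654
Rt = 100000 * exp(-0.1654) = 84759.4 ohm

84759.4 ohm


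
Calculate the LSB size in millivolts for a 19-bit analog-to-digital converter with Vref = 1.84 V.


The resolution (LSB) of an ADC is Vref / 2^n.
LSB = 1.84 / 2^19
LSB = 1.84 / 524288
LSB = 3.51e-06 V = 0.00350952 mV

0.00350952 mV


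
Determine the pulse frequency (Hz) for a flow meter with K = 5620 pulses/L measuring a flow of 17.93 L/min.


Frequency = K * Q / 60 (converting L/min to L/s).
f = 5620 * 17.93 / 60
f = 100766.6 / 60
f = 1679.44 Hz

1679.44 Hz


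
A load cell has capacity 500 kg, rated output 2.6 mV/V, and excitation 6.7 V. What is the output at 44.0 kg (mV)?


Vout = rated_output * Vex * (load / capacity).
Vout = 2.6 * 6.7 * (44.0 / 500)
Vout = 2.6 * 6.7 * 0.088
Vout = 1.533 mV

1.533 mV


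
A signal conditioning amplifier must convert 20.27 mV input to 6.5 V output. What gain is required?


Gain = Vout / Vin (converting to same units).
G = 6.5 V / 20.27 mV
G = 6500.0 mV / 20.27 mV
G = 320.67

320.67


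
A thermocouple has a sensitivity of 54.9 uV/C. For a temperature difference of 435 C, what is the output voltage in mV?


The thermocouple output V = sensitivity * dT.
V = 54.9 uV/C * 435 C
V = 23881.5 uV
V = 23.881 mV

23.881 mV


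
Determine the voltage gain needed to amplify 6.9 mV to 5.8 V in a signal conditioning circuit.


Gain = Vout / Vin (converting to same units).
G = 5.8 V / 6.9 mV
G = 5800.0 mV / 6.9 mV
G = 840.58

840.58


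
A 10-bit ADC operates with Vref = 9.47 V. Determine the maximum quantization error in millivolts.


The maximum quantization error is +/- LSB/2.
LSB = Vref / 2^n = 9.47 / 1024 = 0.00924805 V
Max error = LSB / 2 = 0.00924805 / 2 = 0.00462402 V
Max error = 4.624 mV

4.624 mV
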